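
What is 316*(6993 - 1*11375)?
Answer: -1384712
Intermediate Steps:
316*(6993 - 1*11375) = 316*(6993 - 11375) = 316*(-4382) = -1384712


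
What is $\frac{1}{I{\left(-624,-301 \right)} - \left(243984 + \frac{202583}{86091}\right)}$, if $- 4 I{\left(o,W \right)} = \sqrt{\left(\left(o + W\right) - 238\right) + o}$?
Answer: $- \frac{28933503401160912}{7059379991262531036211} + \frac{29646641124 i \sqrt{1787}}{7059379991262531036211} \approx -4.0986 \cdot 10^{-6} + 1.7753 \cdot 10^{-10} i$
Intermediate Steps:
$I{\left(o,W \right)} = - \frac{\sqrt{-238 + W + 2 o}}{4}$ ($I{\left(o,W \right)} = - \frac{\sqrt{\left(\left(o + W\right) - 238\right) + o}}{4} = - \frac{\sqrt{\left(\left(W + o\right) - 238\right) + o}}{4} = - \frac{\sqrt{\left(-238 + W + o\right) + o}}{4} = - \frac{\sqrt{-238 + W + 2 o}}{4}$)
$\frac{1}{I{\left(-624,-301 \right)} - \left(243984 + \frac{202583}{86091}\right)} = \frac{1}{- \frac{\sqrt{-238 - 301 + 2 \left(-624\right)}}{4} - \left(243984 + \frac{202583}{86091}\right)} = \frac{1}{- \frac{\sqrt{-238 - 301 - 1248}}{4} - \left(243984 + \frac{202583}{86091}\right)} = \frac{1}{- \frac{\sqrt{-1787}}{4} + \left(\left(10169 - \frac{202583}{86091}\right) - 254153\right)} = \frac{1}{- \frac{i \sqrt{1787}}{4} + \left(\left(10169 - \frac{202583}{86091}\right) - 254153\right)} = \frac{1}{- \frac{i \sqrt{1787}}{4} + \left(\frac{875256796}{86091} - 254153\right)} = \frac{1}{- \frac{i \sqrt{1787}}{4} - \frac{21005029127}{86091}} = \frac{1}{- \frac{21005029127}{86091} - \frac{i \sqrt{1787}}{4}}$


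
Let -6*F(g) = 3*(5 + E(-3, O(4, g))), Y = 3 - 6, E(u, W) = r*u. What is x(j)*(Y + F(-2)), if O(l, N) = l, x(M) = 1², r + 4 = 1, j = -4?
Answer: -10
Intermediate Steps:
r = -3 (r = -4 + 1 = -3)
x(M) = 1
E(u, W) = -3*u
Y = -3
F(g) = -7 (F(g) = -(5 - 3*(-3))/2 = -(5 + 9)/2 = -14/2 = -⅙*42 = -7)
x(j)*(Y + F(-2)) = 1*(-3 - 7) = 1*(-10) = -10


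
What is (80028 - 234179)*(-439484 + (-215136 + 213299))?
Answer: 68030073471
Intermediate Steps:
(80028 - 234179)*(-439484 + (-215136 + 213299)) = -154151*(-439484 - 1837) = -154151*(-441321) = 68030073471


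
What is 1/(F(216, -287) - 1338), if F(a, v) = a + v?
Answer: -1/1409 ≈ -0.00070972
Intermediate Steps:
1/(F(216, -287) - 1338) = 1/((216 - 287) - 1338) = 1/(-71 - 1338) = 1/(-1409) = -1/1409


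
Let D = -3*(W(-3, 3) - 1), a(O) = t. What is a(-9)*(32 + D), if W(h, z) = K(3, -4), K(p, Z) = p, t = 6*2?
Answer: 312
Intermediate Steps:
t = 12
a(O) = 12
W(h, z) = 3
D = -6 (D = -3*(3 - 1) = -3*2 = -6)
a(-9)*(32 + D) = 12*(32 - 6) = 12*26 = 312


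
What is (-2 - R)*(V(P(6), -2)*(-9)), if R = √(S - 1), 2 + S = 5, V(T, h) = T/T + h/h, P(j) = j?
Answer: 36 + 18*√2 ≈ 61.456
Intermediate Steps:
V(T, h) = 2 (V(T, h) = 1 + 1 = 2)
S = 3 (S = -2 + 5 = 3)
R = √2 (R = √(3 - 1) = √2 ≈ 1.4142)
(-2 - R)*(V(P(6), -2)*(-9)) = (-2 - √2)*(2*(-9)) = (-2 - √2)*(-18) = 36 + 18*√2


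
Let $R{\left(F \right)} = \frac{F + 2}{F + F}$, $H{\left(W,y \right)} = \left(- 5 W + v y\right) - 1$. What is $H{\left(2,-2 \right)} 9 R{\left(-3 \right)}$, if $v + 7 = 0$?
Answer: $\frac{9}{2} \approx 4.5$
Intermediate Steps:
$v = -7$ ($v = -7 + 0 = -7$)
$H{\left(W,y \right)} = -1 - 7 y - 5 W$ ($H{\left(W,y \right)} = \left(- 5 W - 7 y\right) - 1 = \left(- 7 y - 5 W\right) - 1 = -1 - 7 y - 5 W$)
$R{\left(F \right)} = \frac{2 + F}{2 F}$
$H{\left(2,-2 \right)} 9 R{\left(-3 \right)} = \left(-1 - -14 - 10\right) 9 \frac{2 - 3}{2 \left(-3\right)} = \left(-1 + 14 - 10\right) 9 \cdot \frac{1}{2} \left(- \frac{1}{3}\right) \left(-1\right) = 3 \cdot 9 \cdot \frac{1}{6} = 27 \cdot \frac{1}{6} = \frac{9}{2}$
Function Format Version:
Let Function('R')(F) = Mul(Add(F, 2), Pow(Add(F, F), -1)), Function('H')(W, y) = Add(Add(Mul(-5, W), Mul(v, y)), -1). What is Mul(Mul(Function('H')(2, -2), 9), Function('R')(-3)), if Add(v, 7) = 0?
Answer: Rational(9, 2) ≈ 4.5000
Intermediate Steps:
v = -7 (v = Add(-7, 0) = -7)
Function('H')(W, y) = Add(-1, Mul(-7, y), Mul(-5, W)) (Function('H')(W, y) = Add(Add(Mul(-5, W), Mul(-7, y)), -1) = Add(Add(Mul(-7, y), Mul(-5, W)), -1) = Add(-1, Mul(-7, y), Mul(-5, W)))
Function('R')(F) = Mul(Rational(1, 2), Pow(F, -1), Add(2, F)) (Function('R')(F) = Mul(Add(2, F), Pow(Mul(2, F), -1)) = Mul(Add(2, F), Mul(Rational(1, 2), Pow(F, -1))) = Mul(Rational(1, 2), Pow(F, -1), Add(2, F)))
Mul(Mul(Function('H')(2, -2), 9), Function('R')(-3)) = Mul(Mul(Add(-1, Mul(-7, -2), Mul(-5, 2)), 9), Mul(Rational(1, 2), Pow(-3, -1), Add(2, -3))) = Mul(Mul(Add(-1, 14, -10), 9), Mul(Rational(1, 2), Rational(-1, 3), -1)) = Mul(Mul(3, 9), Rational(1, 6)) = Mul(27, Rational(1, 6)) = Rational(9, 2)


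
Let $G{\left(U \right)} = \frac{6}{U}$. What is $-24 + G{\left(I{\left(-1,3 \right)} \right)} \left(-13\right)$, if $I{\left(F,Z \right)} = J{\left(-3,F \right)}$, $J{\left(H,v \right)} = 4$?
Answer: $- \frac{87}{2} \approx -43.5$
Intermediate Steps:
$I{\left(F,Z \right)} = 4$
$-24 + G{\left(I{\left(-1,3 \right)} \right)} \left(-13\right) = -24 + \frac{6}{4} \left(-13\right) = -24 + 6 \cdot \frac{1}{4} \left(-13\right) = -24 + \frac{3}{2} \left(-13\right) = -24 - \frac{39}{2} = - \frac{87}{2}$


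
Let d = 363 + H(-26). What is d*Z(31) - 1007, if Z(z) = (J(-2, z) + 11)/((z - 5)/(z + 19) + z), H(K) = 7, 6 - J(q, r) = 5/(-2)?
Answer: -613141/788 ≈ -778.10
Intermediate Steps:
J(q, r) = 17/2 (J(q, r) = 6 - 5/(-2) = 6 - 5*(-1)/2 = 6 - 1*(-5/2) = 6 + 5/2 = 17/2)
d = 370 (d = 363 + 7 = 370)
Z(z) = 39/(2*(z + (-5 + z)/(19 + z))) (Z(z) = (17/2 + 11)/((z - 5)/(z + 19) + z) = 39/(2*((-5 + z)/(19 + z) + z)) = 39/(2*(z + (-5 + z)/(19 + z))))
d*Z(31) - 1007 = 370*(39*(19 + 31)/(2*(-5 + 31² + 20*31))) - 1007 = 370*((39/2)*50/(-5 + 961 + 620)) - 1007 = 370*((39/2)*50/1576) - 1007 = 370*((39/2)*(1/1576)*50) - 1007 = 370*(975/1576) - 1007 = 180375/788 - 1007 = -613141/788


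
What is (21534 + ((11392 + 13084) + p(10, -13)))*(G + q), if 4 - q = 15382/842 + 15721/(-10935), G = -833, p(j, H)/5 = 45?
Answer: -36006855932873/920727 ≈ -3.9107e+7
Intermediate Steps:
p(j, H) = 225 (p(j, H) = 5*45 = 225)
q = -59068004/4603635 (q = 4 - (15382/842 + 15721/(-10935)) = 4 - (15382*(1/842) + 15721*(-1/10935)) = 4 - (7691/421 - 15721/10935) = 4 - 1*77482544/4603635 = 4 - 77482544/4603635 = -59068004/4603635 ≈ -12.831)
(21534 + ((11392 + 13084) + p(10, -13)))*(G + q) = (21534 + ((11392 + 13084) + 225))*(-833 - 59068004/4603635) = (21534 + (24476 + 225))*(-3893895959/4603635) = (21534 + 24701)*(-3893895959/4603635) = 46235*(-3893895959/4603635) = -36006855932873/920727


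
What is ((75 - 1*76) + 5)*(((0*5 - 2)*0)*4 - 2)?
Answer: -8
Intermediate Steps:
((75 - 1*76) + 5)*(((0*5 - 2)*0)*4 - 2) = ((75 - 76) + 5)*(((0 - 2)*0)*4 - 2) = (-1 + 5)*(-2*0*4 - 2) = 4*(0*4 - 2) = 4*(0 - 2) = 4*(-2) = -8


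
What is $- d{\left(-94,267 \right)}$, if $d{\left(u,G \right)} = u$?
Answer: $94$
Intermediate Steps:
$- d{\left(-94,267 \right)} = \left(-1\right) \left(-94\right) = 94$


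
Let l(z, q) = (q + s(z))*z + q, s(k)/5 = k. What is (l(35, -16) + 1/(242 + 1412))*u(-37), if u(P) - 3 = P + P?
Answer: -651641337/1654 ≈ -3.9398e+5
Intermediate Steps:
s(k) = 5*k
u(P) = 3 + 2*P (u(P) = 3 + (P + P) = 3 + 2*P)
l(z, q) = q + z*(q + 5*z) (l(z, q) = (q + 5*z)*z + q = z*(q + 5*z) + q = q + z*(q + 5*z))
(l(35, -16) + 1/(242 + 1412))*u(-37) = ((-16 + 5*35² - 16*35) + 1/(242 + 1412))*(3 + 2*(-37)) = ((-16 + 5*1225 - 560) + 1/1654)*(3 - 74) = ((-16 + 6125 - 560) + 1/1654)*(-71) = (5549 + 1/1654)*(-71) = (9178047/1654)*(-71) = -651641337/1654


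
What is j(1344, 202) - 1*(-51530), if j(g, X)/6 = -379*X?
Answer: -407818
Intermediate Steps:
j(g, X) = -2274*X (j(g, X) = 6*(-379*X) = -2274*X)
j(1344, 202) - 1*(-51530) = -2274*202 - 1*(-51530) = -459348 + 51530 = -407818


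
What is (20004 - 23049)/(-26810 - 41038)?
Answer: 1015/22616 ≈ 0.044880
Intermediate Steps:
(20004 - 23049)/(-26810 - 41038) = -3045/(-67848) = -3045*(-1/67848) = 1015/22616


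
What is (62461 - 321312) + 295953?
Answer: 37102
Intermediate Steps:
(62461 - 321312) + 295953 = -258851 + 295953 = 37102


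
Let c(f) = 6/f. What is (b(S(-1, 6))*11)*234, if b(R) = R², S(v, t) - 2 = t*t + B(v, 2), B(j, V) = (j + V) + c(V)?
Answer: 4540536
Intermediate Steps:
B(j, V) = V + j + 6/V (B(j, V) = (j + V) + 6/V = (V + j) + 6/V = V + j + 6/V)
S(v, t) = 7 + v + t² (S(v, t) = 2 + (t*t + (2 + v + 6/2)) = 2 + (t² + (2 + v + 6*(½))) = 2 + (t² + (2 + v + 3)) = 2 + (t² + (5 + v)) = 2 + (5 + v + t²) = 7 + v + t²)
(b(S(-1, 6))*11)*234 = ((7 - 1 + 6²)²*11)*234 = ((7 - 1 + 36)²*11)*234 = (42²*11)*234 = (1764*11)*234 = 19404*234 = 4540536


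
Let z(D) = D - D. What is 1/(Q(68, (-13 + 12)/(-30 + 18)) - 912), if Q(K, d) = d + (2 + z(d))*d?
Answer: -4/3647 ≈ -0.0010968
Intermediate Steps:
z(D) = 0
Q(K, d) = 3*d (Q(K, d) = d + (2 + 0)*d = d + 2*d = 3*d)
1/(Q(68, (-13 + 12)/(-30 + 18)) - 912) = 1/(3*((-13 + 12)/(-30 + 18)) - 912) = 1/(3*(-1/(-12)) - 912) = 1/(3*(-1*(-1/12)) - 912) = 1/(3*(1/12) - 912) = 1/(¼ - 912) = 1/(-3647/4) = -4/3647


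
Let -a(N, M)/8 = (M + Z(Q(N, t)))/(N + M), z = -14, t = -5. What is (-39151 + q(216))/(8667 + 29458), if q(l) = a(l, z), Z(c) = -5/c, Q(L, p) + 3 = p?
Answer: -1581679/1540250 ≈ -1.0269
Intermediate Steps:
Q(L, p) = -3 + p
a(N, M) = -8*(5/8 + M)/(M + N) (a(N, M) = -8*(M - 5/(-3 - 5))/(N + M) = -8*(M - 5/(-8))/(M + N) = -8*(M - 5*(-⅛))/(M + N) = -8*(M + 5/8)/(M + N) = -8*(5/8 + M)/(M + N))
q(l) = 107/(-14 + l) (q(l) = (-5 - 8*(-14))/(-14 + l) = (-5 + 112)/(-14 + l) = 107/(-14 + l))
(-39151 + q(216))/(8667 + 29458) = (-39151 + 107/(-14 + 216))/(8667 + 29458) = (-39151 + 107/202)/38125 = (-39151 + 107*(1/202))*(1/38125) = (-39151 + 107/202)*(1/38125) = -7908395/202*1/38125 = -1581679/1540250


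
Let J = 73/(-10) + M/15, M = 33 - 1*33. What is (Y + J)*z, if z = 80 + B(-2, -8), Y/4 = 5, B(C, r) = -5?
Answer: 1905/2 ≈ 952.50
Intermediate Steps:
Y = 20 (Y = 4*5 = 20)
M = 0 (M = 33 - 33 = 0)
z = 75 (z = 80 - 5 = 75)
J = -73/10 (J = 73/(-10) + 0/15 = 73*(-1/10) + 0*(1/15) = -73/10 + 0 = -73/10 ≈ -7.3000)
(Y + J)*z = (20 - 73/10)*75 = (127/10)*75 = 1905/2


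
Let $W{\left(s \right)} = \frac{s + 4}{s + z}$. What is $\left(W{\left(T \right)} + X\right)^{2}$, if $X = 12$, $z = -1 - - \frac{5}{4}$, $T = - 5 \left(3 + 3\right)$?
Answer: $\frac{2347024}{14161} \approx 165.74$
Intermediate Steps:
$T = -30$ ($T = \left(-5\right) 6 = -30$)
$z = \frac{1}{4}$ ($z = -1 - \left(-5\right) \frac{1}{4} = -1 - - \frac{5}{4} = -1 + \frac{5}{4} = \frac{1}{4} \approx 0.25$)
$W{\left(s \right)} = \frac{4 + s}{\frac{1}{4} + s}$ ($W{\left(s \right)} = \frac{s + 4}{s + \frac{1}{4}} = \frac{4 + s}{\frac{1}{4} + s}$)
$\left(W{\left(T \right)} + X\right)^{2} = \left(\frac{4 \left(4 - 30\right)}{1 + 4 \left(-30\right)} + 12\right)^{2} = \left(4 \frac{1}{1 - 120} \left(-26\right) + 12\right)^{2} = \left(4 \frac{1}{-119} \left(-26\right) + 12\right)^{2} = \left(4 \left(- \frac{1}{119}\right) \left(-26\right) + 12\right)^{2} = \left(\frac{104}{119} + 12\right)^{2} = \left(\frac{1532}{119}\right)^{2} = \frac{2347024}{14161}$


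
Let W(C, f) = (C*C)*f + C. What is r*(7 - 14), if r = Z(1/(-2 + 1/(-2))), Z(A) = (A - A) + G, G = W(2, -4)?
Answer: 98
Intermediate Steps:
W(C, f) = C + f*C² (W(C, f) = C²*f + C = f*C² + C = C + f*C²)
G = -14 (G = 2*(1 + 2*(-4)) = 2*(1 - 8) = 2*(-7) = -14)
Z(A) = -14 (Z(A) = (A - A) - 14 = 0 - 14 = -14)
r = -14
r*(7 - 14) = -14*(7 - 14) = -14*(-7) = 98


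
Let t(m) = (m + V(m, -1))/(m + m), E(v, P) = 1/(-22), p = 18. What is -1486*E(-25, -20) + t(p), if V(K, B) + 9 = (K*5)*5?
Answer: 3533/44 ≈ 80.295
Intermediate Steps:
V(K, B) = -9 + 25*K (V(K, B) = -9 + (K*5)*5 = -9 + (5*K)*5 = -9 + 25*K)
E(v, P) = -1/22
t(m) = (-9 + 26*m)/(2*m) (t(m) = (m + (-9 + 25*m))/(m + m) = (-9 + 26*m)/((2*m)) = (-9 + 26*m)*(1/(2*m)) = (-9 + 26*m)/(2*m))
-1486*E(-25, -20) + t(p) = -1486*(-1/22) + (13 - 9/2/18) = 743/11 + (13 - 9/2*1/18) = 743/11 + (13 - 1/4) = 743/11 + 51/4 = 3533/44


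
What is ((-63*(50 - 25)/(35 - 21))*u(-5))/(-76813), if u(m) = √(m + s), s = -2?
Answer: 225*I*√7/153626 ≈ 0.003875*I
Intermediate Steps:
u(m) = √(-2 + m) (u(m) = √(m - 2) = √(-2 + m))
((-63*(50 - 25)/(35 - 21))*u(-5))/(-76813) = ((-63*(50 - 25)/(35 - 21))*√(-2 - 5))/(-76813) = ((-1575/14)*√(-7))*(-1/76813) = ((-1575/14)*(I*√7))*(-1/76813) = ((-63*25/14)*(I*√7))*(-1/76813) = -225*I*√7/2*(-1/76813) = 225*I*√7/153626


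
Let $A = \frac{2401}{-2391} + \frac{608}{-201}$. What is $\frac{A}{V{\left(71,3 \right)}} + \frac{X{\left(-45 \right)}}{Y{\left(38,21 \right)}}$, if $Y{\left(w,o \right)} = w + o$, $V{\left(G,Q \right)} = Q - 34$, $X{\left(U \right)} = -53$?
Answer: $- \frac{225122534}{293000313} \approx -0.76834$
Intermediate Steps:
$A = - \frac{645443}{160197}$ ($A = 2401 \left(- \frac{1}{2391}\right) + 608 \left(- \frac{1}{201}\right) = - \frac{2401}{2391} - \frac{608}{201} = - \frac{645443}{160197} \approx -4.0291$)
$V{\left(G,Q \right)} = -34 + Q$
$Y{\left(w,o \right)} = o + w$
$\frac{A}{V{\left(71,3 \right)}} + \frac{X{\left(-45 \right)}}{Y{\left(38,21 \right)}} = - \frac{645443}{160197 \left(-34 + 3\right)} - \frac{53}{21 + 38} = - \frac{645443}{160197 \left(-31\right)} - \frac{53}{59} = \left(- \frac{645443}{160197}\right) \left(- \frac{1}{31}\right) - \frac{53}{59} = \frac{645443}{4966107} - \frac{53}{59} = - \frac{225122534}{293000313}$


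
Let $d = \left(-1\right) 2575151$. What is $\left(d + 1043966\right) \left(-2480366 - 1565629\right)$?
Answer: $6195166854075$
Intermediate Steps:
$d = -2575151$
$\left(d + 1043966\right) \left(-2480366 - 1565629\right) = \left(-2575151 + 1043966\right) \left(-2480366 - 1565629\right) = \left(-1531185\right) \left(-4045995\right) = 6195166854075$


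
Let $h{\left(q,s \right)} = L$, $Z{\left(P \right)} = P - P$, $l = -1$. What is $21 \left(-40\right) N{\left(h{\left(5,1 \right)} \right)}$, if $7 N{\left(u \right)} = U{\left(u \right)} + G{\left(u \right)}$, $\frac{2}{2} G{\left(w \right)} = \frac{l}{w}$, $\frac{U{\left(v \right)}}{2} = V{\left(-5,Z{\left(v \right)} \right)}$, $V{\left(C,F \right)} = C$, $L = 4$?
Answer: $1230$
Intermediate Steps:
$Z{\left(P \right)} = 0$
$U{\left(v \right)} = -10$ ($U{\left(v \right)} = 2 \left(-5\right) = -10$)
$h{\left(q,s \right)} = 4$
$G{\left(w \right)} = - \frac{1}{w}$
$N{\left(u \right)} = - \frac{10}{7} - \frac{1}{7 u}$ ($N{\left(u \right)} = \frac{-10 - \frac{1}{u}}{7} = - \frac{10}{7} - \frac{1}{7 u}$)
$21 \left(-40\right) N{\left(h{\left(5,1 \right)} \right)} = 21 \left(-40\right) \frac{-1 - 40}{7 \cdot 4} = - 840 \cdot \frac{1}{7} \cdot \frac{1}{4} \left(-1 - 40\right) = - 840 \cdot \frac{1}{7} \cdot \frac{1}{4} \left(-41\right) = \left(-840\right) \left(- \frac{41}{28}\right) = 1230$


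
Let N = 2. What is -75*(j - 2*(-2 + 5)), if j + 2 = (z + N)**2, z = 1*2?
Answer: -600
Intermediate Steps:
z = 2
j = 14 (j = -2 + (2 + 2)**2 = -2 + 4**2 = -2 + 16 = 14)
-75*(j - 2*(-2 + 5)) = -75*(14 - 2*(-2 + 5)) = -75*(14 - 2*3) = -75*(14 - 6) = -75*8 = -600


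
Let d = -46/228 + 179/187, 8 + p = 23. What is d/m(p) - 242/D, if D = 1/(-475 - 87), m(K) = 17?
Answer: 49288681729/362406 ≈ 1.3600e+5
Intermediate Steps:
p = 15 (p = -8 + 23 = 15)
D = -1/562 (D = 1/(-562) = -1/562 ≈ -0.0017794)
d = 16105/21318 (d = -46*1/228 + 179*(1/187) = -23/114 + 179/187 = 16105/21318 ≈ 0.75546)
d/m(p) - 242/D = (16105/21318)/17 - 242/(-1/562) = (16105/21318)*(1/17) - 242*(-562) = 16105/362406 + 136004 = 49288681729/362406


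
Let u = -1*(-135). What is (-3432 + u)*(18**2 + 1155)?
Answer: -4876263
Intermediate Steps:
u = 135
(-3432 + u)*(18**2 + 1155) = (-3432 + 135)*(18**2 + 1155) = -3297*(324 + 1155) = -3297*1479 = -4876263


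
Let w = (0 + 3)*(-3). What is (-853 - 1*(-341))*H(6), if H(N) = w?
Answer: 4608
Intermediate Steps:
w = -9 (w = 3*(-3) = -9)
H(N) = -9
(-853 - 1*(-341))*H(6) = (-853 - 1*(-341))*(-9) = (-853 + 341)*(-9) = -512*(-9) = 4608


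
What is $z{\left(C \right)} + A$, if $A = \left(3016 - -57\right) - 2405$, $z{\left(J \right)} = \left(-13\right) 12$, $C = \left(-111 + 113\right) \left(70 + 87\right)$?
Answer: $512$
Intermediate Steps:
$C = 314$ ($C = 2 \cdot 157 = 314$)
$z{\left(J \right)} = -156$
$A = 668$ ($A = \left(3016 + 57\right) - 2405 = 3073 - 2405 = 668$)
$z{\left(C \right)} + A = -156 + 668 = 512$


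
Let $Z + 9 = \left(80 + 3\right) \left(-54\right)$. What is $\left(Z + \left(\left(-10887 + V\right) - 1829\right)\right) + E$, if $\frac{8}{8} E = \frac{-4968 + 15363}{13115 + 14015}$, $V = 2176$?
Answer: $- \frac{81556127}{5426} \approx -15031.0$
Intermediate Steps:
$E = \frac{2079}{5426}$ ($E = \frac{-4968 + 15363}{13115 + 14015} = \frac{10395}{27130} = 10395 \cdot \frac{1}{27130} = \frac{2079}{5426} \approx 0.38316$)
$Z = -4491$ ($Z = -9 + \left(80 + 3\right) \left(-54\right) = -9 + 83 \left(-54\right) = -9 - 4482 = -4491$)
$\left(Z + \left(\left(-10887 + V\right) - 1829\right)\right) + E = \left(-4491 + \left(\left(-10887 + 2176\right) - 1829\right)\right) + \frac{2079}{5426} = \left(-4491 - 10540\right) + \frac{2079}{5426} = -15031 + \frac{2079}{5426} = - \frac{81556127}{5426}$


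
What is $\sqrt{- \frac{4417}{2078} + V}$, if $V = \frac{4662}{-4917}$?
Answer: $\frac{5 i \sqrt{1426186119974}}{3405842} \approx 1.7532 i$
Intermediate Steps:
$V = - \frac{1554}{1639}$ ($V = 4662 \left(- \frac{1}{4917}\right) = - \frac{1554}{1639} \approx -0.94814$)
$\sqrt{- \frac{4417}{2078} + V} = \sqrt{- \frac{4417}{2078} - \frac{1554}{1639}} = \sqrt{- \frac{10468675}{3405842}} = \frac{5 i \sqrt{1426186119974}}{3405842}$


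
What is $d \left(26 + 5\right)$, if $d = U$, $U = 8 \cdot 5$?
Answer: $1240$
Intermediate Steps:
$U = 40$
$d = 40$
$d \left(26 + 5\right) = 40 \left(26 + 5\right) = 40 \cdot 31 = 1240$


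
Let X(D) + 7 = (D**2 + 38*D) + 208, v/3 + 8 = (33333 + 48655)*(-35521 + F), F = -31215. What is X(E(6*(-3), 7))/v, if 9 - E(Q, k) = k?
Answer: -281/16414653528 ≈ -1.7119e-8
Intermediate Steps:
E(Q, k) = 9 - k
v = -16414653528 (v = -24 + 3*((33333 + 48655)*(-35521 - 31215)) = -24 + 3*(81988*(-66736)) = -24 + 3*(-5471551168) = -24 - 16414653504 = -16414653528)
X(D) = 201 + D**2 + 38*D (X(D) = -7 + ((D**2 + 38*D) + 208) = -7 + (208 + D**2 + 38*D) = 201 + D**2 + 38*D)
X(E(6*(-3), 7))/v = (201 + (9 - 1*7)**2 + 38*(9 - 1*7))/(-16414653528) = (201 + (9 - 7)**2 + 38*(9 - 7))*(-1/16414653528) = (201 + 2**2 + 38*2)*(-1/16414653528) = (201 + 4 + 76)*(-1/16414653528) = 281*(-1/16414653528) = -281/16414653528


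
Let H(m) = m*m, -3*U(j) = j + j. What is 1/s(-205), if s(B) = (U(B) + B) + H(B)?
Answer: 3/125870 ≈ 2.3834e-5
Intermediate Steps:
U(j) = -2*j/3 (U(j) = -(j + j)/3 = -2*j/3)
H(m) = m²
s(B) = B² + B/3 (s(B) = (-2*B/3 + B) + B² = B/3 + B² = B² + B/3)
1/s(-205) = 1/(-205*(⅓ - 205)) = 1/(-205*(-614/3)) = 1/(125870/3) = 3/125870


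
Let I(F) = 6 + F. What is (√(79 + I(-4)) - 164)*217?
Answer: -33635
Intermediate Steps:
(√(79 + I(-4)) - 164)*217 = (√(79 + (6 - 4)) - 164)*217 = (√(79 + 2) - 164)*217 = (√81 - 164)*217 = (9 - 164)*217 = -155*217 = -33635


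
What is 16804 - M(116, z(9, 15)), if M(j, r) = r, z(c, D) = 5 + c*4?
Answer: 16763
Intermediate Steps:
z(c, D) = 5 + 4*c
16804 - M(116, z(9, 15)) = 16804 - (5 + 4*9) = 16804 - (5 + 36) = 16804 - 1*41 = 16804 - 41 = 16763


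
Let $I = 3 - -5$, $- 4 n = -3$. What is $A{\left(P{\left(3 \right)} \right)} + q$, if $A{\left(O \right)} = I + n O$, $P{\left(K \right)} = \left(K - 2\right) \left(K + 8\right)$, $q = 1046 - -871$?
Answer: $\frac{7733}{4} \approx 1933.3$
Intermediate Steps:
$n = \frac{3}{4}$ ($n = \left(- \frac{1}{4}\right) \left(-3\right) = \frac{3}{4} \approx 0.75$)
$q = 1917$ ($q = 1046 + 871 = 1917$)
$P{\left(K \right)} = \left(-2 + K\right) \left(8 + K\right)$
$I = 8$ ($I = 3 + 5 = 8$)
$A{\left(O \right)} = 8 + \frac{3 O}{4}$
$A{\left(P{\left(3 \right)} \right)} + q = \left(8 + \frac{3 \left(-16 + 3^{2} + 6 \cdot 3\right)}{4}\right) + 1917 = \left(8 + \frac{3 \left(-16 + 9 + 18\right)}{4}\right) + 1917 = \left(8 + \frac{3}{4} \cdot 11\right) + 1917 = \left(8 + \frac{33}{4}\right) + 1917 = \frac{65}{4} + 1917 = \frac{7733}{4}$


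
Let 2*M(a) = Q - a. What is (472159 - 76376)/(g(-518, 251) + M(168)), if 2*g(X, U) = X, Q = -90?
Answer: -395783/388 ≈ -1020.1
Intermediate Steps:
g(X, U) = X/2
M(a) = -45 - a/2 (M(a) = (-90 - a)/2 = -45 - a/2)
(472159 - 76376)/(g(-518, 251) + M(168)) = (472159 - 76376)/((1/2)*(-518) + (-45 - 1/2*168)) = 395783/(-259 + (-45 - 84)) = 395783/(-259 - 129) = 395783/(-388) = 395783*(-1/388) = -395783/388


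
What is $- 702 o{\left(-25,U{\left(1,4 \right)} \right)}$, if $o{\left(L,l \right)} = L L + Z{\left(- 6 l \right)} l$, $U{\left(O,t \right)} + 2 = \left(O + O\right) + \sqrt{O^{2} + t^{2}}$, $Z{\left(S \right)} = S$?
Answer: $-367146$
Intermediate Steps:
$U{\left(O,t \right)} = -2 + \sqrt{O^{2} + t^{2}} + 2 O$ ($U{\left(O,t \right)} = -2 + \left(\left(O + O\right) + \sqrt{O^{2} + t^{2}}\right) = -2 + \left(2 O + \sqrt{O^{2} + t^{2}}\right) = -2 + \left(\sqrt{O^{2} + t^{2}} + 2 O\right) = -2 + \sqrt{O^{2} + t^{2}} + 2 O$)
$o{\left(L,l \right)} = L^{2} - 6 l^{2}$ ($o{\left(L,l \right)} = L L + - 6 l l = L^{2} - 6 l^{2}$)
$- 702 o{\left(-25,U{\left(1,4 \right)} \right)} = - 702 \left(\left(-25\right)^{2} - 6 \left(-2 + \sqrt{1^{2} + 4^{2}} + 2 \cdot 1\right)^{2}\right) = - 702 \left(625 - 6 \left(-2 + \sqrt{1 + 16} + 2\right)^{2}\right) = - 702 \left(625 - 6 \left(-2 + \sqrt{17} + 2\right)^{2}\right) = - 702 \left(625 - 6 \left(\sqrt{17}\right)^{2}\right) = - 702 \left(625 - 102\right) = \left(-702\right) 523 = -367146$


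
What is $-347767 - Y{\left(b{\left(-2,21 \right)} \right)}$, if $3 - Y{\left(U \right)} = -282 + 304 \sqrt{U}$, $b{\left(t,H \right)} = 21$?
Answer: $-348052 + 304 \sqrt{21} \approx -3.4666 \cdot 10^{5}$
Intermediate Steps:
$Y{\left(U \right)} = 285 - 304 \sqrt{U}$ ($Y{\left(U \right)} = 3 - \left(-282 + 304 \sqrt{U}\right) = 285 - 304 \sqrt{U}$)
$-347767 - Y{\left(b{\left(-2,21 \right)} \right)} = -347767 - \left(285 - 304 \sqrt{21}\right) = -348052 + 304 \sqrt{21}$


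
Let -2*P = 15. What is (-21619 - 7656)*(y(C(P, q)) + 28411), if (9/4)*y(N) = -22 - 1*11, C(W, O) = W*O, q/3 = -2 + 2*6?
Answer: -2493907975/3 ≈ -8.3130e+8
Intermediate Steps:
P = -15/2 (P = -½*15 = -15/2 ≈ -7.5000)
q = 30 (q = 3*(-2 + 2*6) = 3*(-2 + 12) = 3*10 = 30)
C(W, O) = O*W
y(N) = -44/3 (y(N) = 4*(-22 - 1*11)/9 = 4*(-22 - 11)/9 = (4/9)*(-33) = -44/3)
(-21619 - 7656)*(y(C(P, q)) + 28411) = (-21619 - 7656)*(-44/3 + 28411) = -29275*85189/3 = -2493907975/3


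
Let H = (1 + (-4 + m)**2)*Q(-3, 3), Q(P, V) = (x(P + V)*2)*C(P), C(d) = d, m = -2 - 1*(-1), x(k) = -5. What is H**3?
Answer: 474552000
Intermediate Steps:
m = -1 (m = -2 + 1 = -1)
Q(P, V) = -10*P (Q(P, V) = (-5*2)*P = -10*P)
H = 780 (H = (1 + (-4 - 1)**2)*(-10*(-3)) = (1 + (-5)**2)*30 = (1 + 25)*30 = 26*30 = 780)
H**3 = 780**3 = 474552000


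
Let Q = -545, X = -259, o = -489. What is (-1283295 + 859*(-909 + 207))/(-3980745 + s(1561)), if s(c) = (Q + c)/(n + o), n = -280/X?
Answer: 34053608589/71864427077 ≈ 0.47386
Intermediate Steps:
n = 40/37 (n = -280/(-259) = -280*(-1/259) = 40/37 ≈ 1.0811)
s(c) = 20165/18053 - 37*c/18053 (s(c) = (-545 + c)/(40/37 - 489) = (-545 + c)/(-18053/37) = (-545 + c)*(-37/18053) = 20165/18053 - 37*c/18053)
(-1283295 + 859*(-909 + 207))/(-3980745 + s(1561)) = (-1283295 + 859*(-909 + 207))/(-3980745 + (20165/18053 - 37/18053*1561)) = (-1283295 + 859*(-702))/(-3980745 + (20165/18053 - 8251/2579)) = (-1283295 - 603018)/(-3980745 - 37592/18053) = -1886313/(-71864427077/18053) = -1886313*(-18053/71864427077) = 34053608589/71864427077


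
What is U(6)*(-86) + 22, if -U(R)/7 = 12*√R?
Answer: 22 + 7224*√6 ≈ 17717.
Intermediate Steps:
U(R) = -84*√R
U(6)*(-86) + 22 = -84*√6*(-86) + 22 = 7224*√6 + 22 = 22 + 7224*√6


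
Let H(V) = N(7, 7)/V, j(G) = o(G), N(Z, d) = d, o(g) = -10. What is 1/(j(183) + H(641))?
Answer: -641/6403 ≈ -0.10011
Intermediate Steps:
j(G) = -10
H(V) = 7/V
1/(j(183) + H(641)) = 1/(-10 + 7/641) = 1/(-6403/641) = -641/6403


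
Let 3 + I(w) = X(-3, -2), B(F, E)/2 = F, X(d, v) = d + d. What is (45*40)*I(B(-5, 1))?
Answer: -16200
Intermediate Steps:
X(d, v) = 2*d
B(F, E) = 2*F
I(w) = -9 (I(w) = -3 + 2*(-3) = -3 - 6 = -9)
(45*40)*I(B(-5, 1)) = (45*40)*(-9) = 1800*(-9) = -16200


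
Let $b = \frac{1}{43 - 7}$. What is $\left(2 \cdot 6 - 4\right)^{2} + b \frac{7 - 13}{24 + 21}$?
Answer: $\frac{17279}{270} \approx 63.996$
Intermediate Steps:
$b = \frac{1}{36} \approx 0.027778$
$\left(2 \cdot 6 - 4\right)^{2} + b \frac{7 - 13}{24 + 21} = \left(2 \cdot 6 - 4\right)^{2} + \frac{\left(7 - 13\right) \frac{1}{24 + 21}}{36} = \left(12 - 4\right)^{2} + \frac{\left(-6\right) \frac{1}{45}}{36} = 8^{2} + \frac{\left(-6\right) \frac{1}{45}}{36} = 64 + \frac{1}{36} \left(- \frac{2}{15}\right) = 64 - \frac{1}{270} = \frac{17279}{270}$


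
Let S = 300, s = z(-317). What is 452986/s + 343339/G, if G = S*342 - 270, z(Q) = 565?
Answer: 9309608783/11563290 ≈ 805.10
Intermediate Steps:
s = 565
G = 102330 (G = 300*342 - 270 = 102600 - 270 = 102330)
452986/s + 343339/G = 452986/565 + 343339/102330 = 9309608783/11563290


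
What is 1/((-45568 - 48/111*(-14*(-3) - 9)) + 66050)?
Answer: 37/757306 ≈ 4.8857e-5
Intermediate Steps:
1/((-45568 - 48/111*(-14*(-3) - 9)) + 66050) = 1/((-45568 - 48*(1/111)*(42 - 9)) + 66050) = 1/((-45568 - 16*33/37) + 66050) = 1/((-45568 - 1*528/37) + 66050) = 1/((-45568 - 528/37) + 66050) = 1/(-1686544/37 + 66050) = 1/(757306/37) = 37/757306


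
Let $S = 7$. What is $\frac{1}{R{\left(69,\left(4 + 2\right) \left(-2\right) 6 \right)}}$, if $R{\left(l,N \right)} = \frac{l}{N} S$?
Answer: $- \frac{24}{161} \approx -0.14907$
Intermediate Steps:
$R{\left(l,N \right)} = \frac{7 l}{N}$ ($R{\left(l,N \right)} = \frac{l}{N} 7 = \frac{7 l}{N}$)
$\frac{1}{R{\left(69,\left(4 + 2\right) \left(-2\right) 6 \right)}} = \frac{1}{7 \cdot 69 \frac{1}{\left(4 + 2\right) \left(-2\right) 6}} = \frac{1}{7 \cdot 69 \frac{1}{6 \left(-2\right) 6}} = \frac{1}{7 \cdot 69 \frac{1}{\left(-12\right) 6}} = \frac{1}{7 \cdot 69 \frac{1}{-72}} = \frac{1}{7 \cdot 69 \left(- \frac{1}{72}\right)} = \frac{1}{- \frac{161}{24}} = - \frac{24}{161}$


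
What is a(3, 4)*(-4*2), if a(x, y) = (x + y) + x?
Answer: -80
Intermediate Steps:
a(x, y) = y + 2*x
a(3, 4)*(-4*2) = (4 + 2*3)*(-4*2) = (4 + 6)*(-8) = 10*(-8) = -80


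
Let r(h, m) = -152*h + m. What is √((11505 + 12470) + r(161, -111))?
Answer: 4*I*√38 ≈ 24.658*I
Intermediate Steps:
r(h, m) = m - 152*h
√((11505 + 12470) + r(161, -111)) = √((11505 + 12470) + (-111 - 152*161)) = √(23975 + (-111 - 24472)) = √(23975 - 24583) = √(-608) = 4*I*√38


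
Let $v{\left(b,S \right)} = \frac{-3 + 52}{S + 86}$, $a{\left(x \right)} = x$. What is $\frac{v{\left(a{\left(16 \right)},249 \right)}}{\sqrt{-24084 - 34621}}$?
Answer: $- \frac{49 i \sqrt{58705}}{19666175} \approx - 0.00060369 i$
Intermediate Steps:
$v{\left(b,S \right)} = \frac{49}{86 + S}$
$\frac{v{\left(a{\left(16 \right)},249 \right)}}{\sqrt{-24084 - 34621}} = \frac{49 \frac{1}{86 + 249}}{\sqrt{-24084 - 34621}} = \frac{49 \cdot \frac{1}{335}}{\sqrt{-58705}} = \frac{49 \cdot \frac{1}{335}}{i \sqrt{58705}} = \frac{49 \left(- \frac{i \sqrt{58705}}{58705}\right)}{335} = - \frac{49 i \sqrt{58705}}{19666175}$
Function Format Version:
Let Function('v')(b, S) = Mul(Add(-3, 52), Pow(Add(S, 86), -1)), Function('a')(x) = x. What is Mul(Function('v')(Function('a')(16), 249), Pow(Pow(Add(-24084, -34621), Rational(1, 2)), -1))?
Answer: Mul(Rational(-49, 19666175), I, Pow(58705, Rational(1, 2))) ≈ Mul(-0.00060369, I)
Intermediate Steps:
Function('v')(b, S) = Mul(49, Pow(Add(86, S), -1))
Mul(Function('v')(Function('a')(16), 249), Pow(Pow(Add(-24084, -34621), Rational(1, 2)), -1)) = Mul(Mul(49, Pow(Add(86, 249), -1)), Pow(Pow(Add(-24084, -34621), Rational(1, 2)), -1)) = Mul(Mul(49, Pow(335, -1)), Pow(Pow(-58705, Rational(1, 2)), -1)) = Mul(Mul(49, Rational(1, 335)), Pow(Mul(I, Pow(58705, Rational(1, 2))), -1)) = Mul(Rational(49, 335), Mul(Rational(-1, 58705), I, Pow(58705, Rational(1, 2)))) = Mul(Rational(-49, 19666175), I, Pow(58705, Rational(1, 2)))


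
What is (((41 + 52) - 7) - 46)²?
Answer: 1600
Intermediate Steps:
(((41 + 52) - 7) - 46)² = ((93 - 7) - 46)² = (86 - 46)² = 40² = 1600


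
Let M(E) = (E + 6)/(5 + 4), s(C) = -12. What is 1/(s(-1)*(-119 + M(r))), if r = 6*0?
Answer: 1/1420 ≈ 0.00070423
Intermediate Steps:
r = 0
M(E) = ⅔ + E/9 (M(E) = (6 + E)/9 = (6 + E)*(⅑) = ⅔ + E/9)
1/(s(-1)*(-119 + M(r))) = 1/(-12*(-119 + (⅔ + (⅑)*0))) = 1/(-12*(-119 + (⅔ + 0))) = 1/(-12*(-119 + ⅔)) = 1/(-12*(-355/3)) = 1/1420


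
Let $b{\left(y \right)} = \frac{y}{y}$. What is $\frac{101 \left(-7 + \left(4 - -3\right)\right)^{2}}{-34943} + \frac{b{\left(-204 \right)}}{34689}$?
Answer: $\frac{1}{34689} \approx 2.8828 \cdot 10^{-5}$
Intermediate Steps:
$b{\left(y \right)} = 1$
$\frac{101 \left(-7 + \left(4 - -3\right)\right)^{2}}{-34943} + \frac{b{\left(-204 \right)}}{34689} = \frac{101 \left(-7 + \left(4 - -3\right)\right)^{2}}{-34943} + 1 \cdot \frac{1}{34689} = 101 \left(-7 + \left(4 + 3\right)\right)^{2} \left(- \frac{1}{34943}\right) + 1 \cdot \frac{1}{34689} = 101 \left(-7 + 7\right)^{2} \left(- \frac{1}{34943}\right) + \frac{1}{34689} = 101 \cdot 0^{2} \left(- \frac{1}{34943}\right) + \frac{1}{34689} = 101 \cdot 0 \left(- \frac{1}{34943}\right) + \frac{1}{34689} = 0 \left(- \frac{1}{34943}\right) + \frac{1}{34689} = 0 + \frac{1}{34689} = \frac{1}{34689}$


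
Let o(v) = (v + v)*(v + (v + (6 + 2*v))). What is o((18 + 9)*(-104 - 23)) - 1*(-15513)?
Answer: 94038693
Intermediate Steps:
o(v) = 2*v*(6 + 4*v) (o(v) = (2*v)*(v + (6 + 3*v)) = (2*v)*(6 + 4*v) = 2*v*(6 + 4*v))
o((18 + 9)*(-104 - 23)) - 1*(-15513) = 4*((18 + 9)*(-104 - 23))*(3 + 2*((18 + 9)*(-104 - 23))) - 1*(-15513) = 4*(27*(-127))*(3 + 2*(27*(-127))) + 15513 = 4*(-3429)*(3 + 2*(-3429)) + 15513 = 4*(-3429)*(3 - 6858) + 15513 = 4*(-3429)*(-6855) + 15513 = 94023180 + 15513 = 94038693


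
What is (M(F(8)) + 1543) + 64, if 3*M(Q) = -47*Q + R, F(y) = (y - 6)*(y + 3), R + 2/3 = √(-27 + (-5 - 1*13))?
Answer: 11359/9 + I*√5 ≈ 1262.1 + 2.2361*I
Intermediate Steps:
R = -⅔ + 3*I*√5 (R = -⅔ + √(-27 + (-5 - 1*13)) = -⅔ + √(-27 + (-5 - 13)) = -⅔ + √(-27 - 18) = -⅔ + √(-45) = -⅔ + 3*I*√5 ≈ -0.66667 + 6.7082*I)
F(y) = (-6 + y)*(3 + y)
M(Q) = -2/9 - 47*Q/3 + I*√5 (M(Q) = (-47*Q + (-⅔ + 3*I*√5))/3 = (-⅔ - 47*Q + 3*I*√5)/3 = -2/9 - 47*Q/3 + I*√5)
(M(F(8)) + 1543) + 64 = ((-2/9 - 47*(-18 + 8² - 3*8)/3 + I*√5) + 1543) + 64 = ((-2/9 - 47*(-18 + 64 - 24)/3 + I*√5) + 1543) + 64 = ((-2/9 - 47/3*22 + I*√5) + 1543) + 64 = ((-2/9 - 1034/3 + I*√5) + 1543) + 64 = ((-3104/9 + I*√5) + 1543) + 64 = (10783/9 + I*√5) + 64 = 11359/9 + I*√5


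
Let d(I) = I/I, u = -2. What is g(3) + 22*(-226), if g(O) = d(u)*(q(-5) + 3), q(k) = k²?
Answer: -4944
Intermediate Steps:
d(I) = 1
g(O) = 28 (g(O) = 1*((-5)² + 3) = 1*(25 + 3) = 1*28 = 28)
g(3) + 22*(-226) = 28 + 22*(-226) = 28 - 4972 = -4944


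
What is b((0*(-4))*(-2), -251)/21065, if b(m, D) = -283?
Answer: -283/21065 ≈ -0.013435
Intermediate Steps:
b((0*(-4))*(-2), -251)/21065 = -283/21065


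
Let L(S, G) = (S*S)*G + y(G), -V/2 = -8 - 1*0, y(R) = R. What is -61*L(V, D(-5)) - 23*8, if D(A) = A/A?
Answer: -15861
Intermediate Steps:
V = 16 (V = -2*(-8 - 1*0) = -2*(-8 + 0) = -2*(-8) = 16)
D(A) = 1
L(S, G) = G + G*S² (L(S, G) = (S*S)*G + G = S²*G + G = G*S² + G = G + G*S²)
-61*L(V, D(-5)) - 23*8 = -61*(1 + 16²) - 23*8 = -61*(1 + 256) - 184 = -61*257 - 184 = -15677 - 184 = -15861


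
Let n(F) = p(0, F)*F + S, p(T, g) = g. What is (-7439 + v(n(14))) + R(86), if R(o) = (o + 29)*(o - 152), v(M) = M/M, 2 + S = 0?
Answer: -15028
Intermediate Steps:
S = -2 (S = -2 + 0 = -2)
n(F) = -2 + F**2 (n(F) = F*F - 2 = F**2 - 2 = -2 + F**2)
v(M) = 1
R(o) = (-152 + o)*(29 + o) (R(o) = (29 + o)*(-152 + o) = (-152 + o)*(29 + o))
(-7439 + v(n(14))) + R(86) = (-7439 + 1) + (-4408 + 86**2 - 123*86) = -7438 + (-4408 + 7396 - 10578) = -7438 - 7590 = -15028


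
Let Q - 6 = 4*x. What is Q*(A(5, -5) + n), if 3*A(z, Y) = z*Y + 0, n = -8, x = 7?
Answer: -1666/3 ≈ -555.33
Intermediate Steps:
Q = 34 (Q = 6 + 4*7 = 6 + 28 = 34)
A(z, Y) = Y*z/3 (A(z, Y) = (z*Y + 0)/3 = (Y*z + 0)/3 = (Y*z)/3 = Y*z/3)
Q*(A(5, -5) + n) = 34*((⅓)*(-5)*5 - 8) = 34*(-25/3 - 8) = 34*(-49/3) = -1666/3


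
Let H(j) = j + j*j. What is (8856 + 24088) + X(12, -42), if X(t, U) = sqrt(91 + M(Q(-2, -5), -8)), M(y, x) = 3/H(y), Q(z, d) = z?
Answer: 32944 + sqrt(370)/2 ≈ 32954.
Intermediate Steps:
H(j) = j + j**2
M(y, x) = 3/(y*(1 + y)) (M(y, x) = 3/((y*(1 + y))) = 3*(1/(y*(1 + y))) = 3/(y*(1 + y)))
X(t, U) = sqrt(370)/2 (X(t, U) = sqrt(91 + 3/(-2*(1 - 2))) = sqrt(91 + 3*(-1/2)/(-1)) = sqrt(91 + 3*(-1/2)*(-1)) = sqrt(91 + 3/2) = sqrt(185/2) = sqrt(370)/2)
(8856 + 24088) + X(12, -42) = (8856 + 24088) + sqrt(370)/2 = 32944 + sqrt(370)/2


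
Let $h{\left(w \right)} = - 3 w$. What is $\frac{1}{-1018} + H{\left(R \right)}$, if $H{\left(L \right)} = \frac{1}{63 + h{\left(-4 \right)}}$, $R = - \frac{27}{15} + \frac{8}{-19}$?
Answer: $\frac{943}{76350} \approx 0.012351$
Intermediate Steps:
$R = - \frac{211}{95}$ ($R = \left(-27\right) \frac{1}{15} + 8 \left(- \frac{1}{19}\right) = - \frac{9}{5} - \frac{8}{19} = - \frac{211}{95} \approx -2.2211$)
$H{\left(L \right)} = \frac{1}{75}$ ($H{\left(L \right)} = \frac{1}{63 - -12} = \frac{1}{63 + 12} = \frac{1}{75}$)
$\frac{1}{-1018} + H{\left(R \right)} = \frac{1}{-1018} + \frac{1}{75} = - \frac{1}{1018} + \frac{1}{75} = \frac{943}{76350}$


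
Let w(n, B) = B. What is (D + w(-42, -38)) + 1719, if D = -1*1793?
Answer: -112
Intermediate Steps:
D = -1793
(D + w(-42, -38)) + 1719 = (-1793 - 38) + 1719 = -1831 + 1719 = -112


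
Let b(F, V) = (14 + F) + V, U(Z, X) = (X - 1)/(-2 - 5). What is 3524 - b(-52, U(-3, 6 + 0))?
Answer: 24939/7 ≈ 3562.7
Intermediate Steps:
U(Z, X) = ⅐ - X/7 (U(Z, X) = (-1 + X)/(-7) = (-1 + X)*(-⅐) = ⅐ - X/7)
b(F, V) = 14 + F + V
3524 - b(-52, U(-3, 6 + 0)) = 3524 - (14 - 52 + (⅐ - (6 + 0)/7)) = 3524 - (14 - 52 + (⅐ - ⅐*6)) = 3524 - (14 - 52 + (⅐ - 6/7)) = 3524 - (14 - 52 - 5/7) = 3524 - 1*(-271/7) = 3524 + 271/7 = 24939/7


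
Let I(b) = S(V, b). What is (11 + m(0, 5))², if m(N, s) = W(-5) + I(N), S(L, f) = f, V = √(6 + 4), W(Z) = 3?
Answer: 196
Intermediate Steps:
V = √10 ≈ 3.1623
I(b) = b
m(N, s) = 3 + N
(11 + m(0, 5))² = (11 + (3 + 0))² = (11 + 3)² = 14² = 196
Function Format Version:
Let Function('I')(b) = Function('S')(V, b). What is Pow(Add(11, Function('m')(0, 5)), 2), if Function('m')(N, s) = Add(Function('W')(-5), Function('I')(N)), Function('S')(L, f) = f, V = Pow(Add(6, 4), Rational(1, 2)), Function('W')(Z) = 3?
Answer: 196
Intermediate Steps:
V = Pow(10, Rational(1, 2)) ≈ 3.1623
Function('I')(b) = b
Function('m')(N, s) = Add(3, N)
Pow(Add(11, Function('m')(0, 5)), 2) = Pow(Add(11, Add(3, 0)), 2) = Pow(Add(11, 3), 2) = Pow(14, 2) = 196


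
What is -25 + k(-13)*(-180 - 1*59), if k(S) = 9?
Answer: -2176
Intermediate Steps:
-25 + k(-13)*(-180 - 1*59) = -25 + 9*(-180 - 1*59) = -25 + 9*(-180 - 59) = -25 + 9*(-239) = -25 - 2151 = -2176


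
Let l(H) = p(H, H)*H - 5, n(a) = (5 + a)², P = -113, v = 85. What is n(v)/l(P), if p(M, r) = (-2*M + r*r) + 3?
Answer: -2700/489593 ≈ -0.0055148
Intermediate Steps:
p(M, r) = 3 + r² - 2*M (p(M, r) = (-2*M + r²) + 3 = (r² - 2*M) + 3 = 3 + r² - 2*M)
l(H) = -5 + H*(3 + H² - 2*H) (l(H) = (3 + H² - 2*H)*H - 5 = H*(3 + H² - 2*H) - 5 = -5 + H*(3 + H² - 2*H))
n(v)/l(P) = (5 + 85)²/(-5 - 113*(3 + (-113)² - 2*(-113))) = 90²/(-5 - 113*(3 + 12769 + 226)) = 8100/(-5 - 113*12998) = 8100/(-5 - 1468774) = 8100/(-1468779) = 8100*(-1/1468779) = -2700/489593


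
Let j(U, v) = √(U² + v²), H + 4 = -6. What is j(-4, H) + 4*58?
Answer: 232 + 2*√29 ≈ 242.77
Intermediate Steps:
H = -10 (H = -4 - 6 = -10)
j(-4, H) + 4*58 = √((-4)² + (-10)²) + 4*58 = √(16 + 100) + 232 = √116 + 232 = 2*√29 + 232 = 232 + 2*√29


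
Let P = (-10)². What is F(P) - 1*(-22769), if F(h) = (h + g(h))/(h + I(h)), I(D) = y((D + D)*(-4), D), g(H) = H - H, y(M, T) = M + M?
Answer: 341534/15 ≈ 22769.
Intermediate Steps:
y(M, T) = 2*M
g(H) = 0
I(D) = -16*D (I(D) = 2*((D + D)*(-4)) = 2*((2*D)*(-4)) = 2*(-8*D) = -16*D)
P = 100
F(h) = -1/15 (F(h) = (h + 0)/(h - 16*h) = h/((-15*h)) = h*(-1/(15*h)) = -1/15)
F(P) - 1*(-22769) = -1/15 - 1*(-22769) = -1/15 + 22769 = 341534/15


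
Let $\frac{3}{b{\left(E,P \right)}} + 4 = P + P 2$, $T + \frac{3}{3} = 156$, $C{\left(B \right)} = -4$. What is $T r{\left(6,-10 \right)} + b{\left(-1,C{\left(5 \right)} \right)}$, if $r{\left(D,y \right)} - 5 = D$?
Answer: $\frac{27277}{16} \approx 1704.8$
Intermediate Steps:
$r{\left(D,y \right)} = 5 + D$
$T = 155$ ($T = -1 + 156 = 155$)
$b{\left(E,P \right)} = \frac{3}{-4 + 3 P}$ ($b{\left(E,P \right)} = \frac{3}{-4 + \left(P + P 2\right)} = \frac{3}{-4 + \left(P + 2 P\right)} = \frac{3}{-4 + 3 P}$)
$T r{\left(6,-10 \right)} + b{\left(-1,C{\left(5 \right)} \right)} = 155 \left(5 + 6\right) + \frac{3}{-4 + 3 \left(-4\right)} = 155 \cdot 11 + \frac{3}{-4 - 12} = 1705 + \frac{3}{-16} = 1705 + 3 \left(- \frac{1}{16}\right) = 1705 - \frac{3}{16} = \frac{27277}{16}$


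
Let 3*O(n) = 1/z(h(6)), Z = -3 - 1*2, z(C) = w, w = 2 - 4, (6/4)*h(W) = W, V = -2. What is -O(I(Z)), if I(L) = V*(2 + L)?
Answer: ⅙ ≈ 0.16667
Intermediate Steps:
h(W) = 2*W/3
w = -2
z(C) = -2
Z = -5 (Z = -3 - 2 = -5)
I(L) = -4 - 2*L (I(L) = -2*(2 + L) = -4 - 2*L)
O(n) = -⅙ (O(n) = (⅓)/(-2) = (⅓)*(-½) = -⅙)
-O(I(Z)) = -1*(-⅙) = ⅙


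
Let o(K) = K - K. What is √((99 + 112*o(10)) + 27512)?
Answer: √27611 ≈ 166.17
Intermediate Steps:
o(K) = 0
√((99 + 112*o(10)) + 27512) = √((99 + 112*0) + 27512) = √((99 + 0) + 27512) = √(99 + 27512) = √27611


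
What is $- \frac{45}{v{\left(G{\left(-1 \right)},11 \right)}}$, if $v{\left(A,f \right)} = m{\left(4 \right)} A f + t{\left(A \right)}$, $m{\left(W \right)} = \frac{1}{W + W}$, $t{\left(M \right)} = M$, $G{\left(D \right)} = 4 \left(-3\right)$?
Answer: $\frac{30}{19} \approx 1.5789$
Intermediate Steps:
$G{\left(D \right)} = -12$
$m{\left(W \right)} = \frac{1}{2 W}$
$v{\left(A,f \right)} = A + \frac{A f}{8}$ ($v{\left(A,f \right)} = \frac{1}{2 \cdot 4} A f + A = \frac{1}{2} \cdot \frac{1}{4} A f + A = \frac{A}{8} f + A = \frac{A f}{8} + A = A + \frac{A f}{8}$)
$- \frac{45}{v{\left(G{\left(-1 \right)},11 \right)}} = - \frac{45}{\frac{1}{8} \left(-12\right) \left(8 + 11\right)} = - \frac{45}{\frac{1}{8} \left(-12\right) 19} = - \frac{45}{- \frac{57}{2}} = \left(-45\right) \left(- \frac{2}{57}\right) = \frac{30}{19}$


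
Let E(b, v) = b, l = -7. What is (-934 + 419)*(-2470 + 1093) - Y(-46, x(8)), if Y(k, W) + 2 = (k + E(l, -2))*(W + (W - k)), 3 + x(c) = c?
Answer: 712125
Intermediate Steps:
x(c) = -3 + c
Y(k, W) = -2 + (-7 + k)*(-k + 2*W) (Y(k, W) = -2 + (k - 7)*(W + (W - k)) = -2 + (-7 + k)*(-k + 2*W))
(-934 + 419)*(-2470 + 1093) - Y(-46, x(8)) = (-934 + 419)*(-2470 + 1093) - (-2 - 1*(-46)**2 - 14*(-3 + 8) + 7*(-46) + 2*(-3 + 8)*(-46)) = -515*(-1377) - (-2 - 1*2116 - 14*5 - 322 + 2*5*(-46)) = 709155 - (-2 - 2116 - 70 - 322 - 460) = 709155 - 1*(-2970) = 709155 + 2970 = 712125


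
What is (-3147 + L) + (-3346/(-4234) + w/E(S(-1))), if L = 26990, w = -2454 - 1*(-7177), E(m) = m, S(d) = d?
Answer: 40478713/2117 ≈ 19121.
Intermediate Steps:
w = 4723 (w = -2454 + 7177 = 4723)
(-3147 + L) + (-3346/(-4234) + w/E(S(-1))) = (-3147 + 26990) + (-3346/(-4234) + 4723/(-1)) = 23843 + (-3346*(-1/4234) + 4723*(-1)) = 23843 + (1673/2117 - 4723) = 23843 - 9996918/2117 = 40478713/2117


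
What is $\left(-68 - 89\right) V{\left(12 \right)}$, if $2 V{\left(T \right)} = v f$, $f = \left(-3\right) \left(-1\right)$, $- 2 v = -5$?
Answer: $- \frac{2355}{4} \approx -588.75$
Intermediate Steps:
$v = \frac{5}{2}$ ($v = \left(- \frac{1}{2}\right) \left(-5\right) = \frac{5}{2} \approx 2.5$)
$f = 3$
$V{\left(T \right)} = \frac{15}{4}$ ($V{\left(T \right)} = \frac{\frac{5}{2} \cdot 3}{2} = \frac{1}{2} \cdot \frac{15}{2} = \frac{15}{4}$)
$\left(-68 - 89\right) V{\left(12 \right)} = \left(-68 - 89\right) \frac{15}{4} = \left(-157\right) \frac{15}{4} = - \frac{2355}{4}$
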